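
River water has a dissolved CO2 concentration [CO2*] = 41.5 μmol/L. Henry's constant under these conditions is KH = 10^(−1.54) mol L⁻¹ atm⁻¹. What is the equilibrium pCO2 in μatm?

pCO2 = 1440 μatm

KH = 10^(−1.54) = 2.884×10^-2 mol L⁻¹ atm⁻¹
pCO2 = [CO2*]/KH = 41.5×10^-6 / 2.884×10^-2 = 1.44×10^-3 atm = 1440 μatm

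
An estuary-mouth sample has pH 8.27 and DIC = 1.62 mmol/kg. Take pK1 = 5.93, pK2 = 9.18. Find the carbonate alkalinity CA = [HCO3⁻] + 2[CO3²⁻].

CA = 1.79 mmol/kg

CA = [HCO3⁻] + 2[CO3²⁻] = (α₁ + 2α₂)·DIC
At pH 8.27: [H⁺]/K1 = 10^-2.34 = 0.0045709, K2/[H⁺] = 10^-0.91 = 0.12303
α₁ = 1/(1 + 0.0045709 + 0.12303) = 1/1.1276 = 0.8868; α₂ = α₁·K2/[H⁺] = 0.1091
α₁ + 2α₂ = 1.1051
CA = 1.1051 × 1.62 = 1.79 mmol/kg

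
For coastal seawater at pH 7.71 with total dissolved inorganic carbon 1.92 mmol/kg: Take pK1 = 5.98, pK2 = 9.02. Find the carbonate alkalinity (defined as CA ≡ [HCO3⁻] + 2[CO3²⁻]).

CA = [HCO3⁻] + 2[CO3²⁻] = (α₁ + 2α₂)·DIC
At pH 7.71: [H⁺]/K1 = 10^-1.73 = 0.018621, K2/[H⁺] = 10^-1.31 = 0.048978
α₁ = 1/(1 + 0.018621 + 0.048978) = 1/1.0676 = 0.9367; α₂ = α₁·K2/[H⁺] = 0.04588
α₁ + 2α₂ = 1.0284
CA = 1.0284 × 1.92 = 1.97 mmol/kg

CA = 1.97 mmol/kg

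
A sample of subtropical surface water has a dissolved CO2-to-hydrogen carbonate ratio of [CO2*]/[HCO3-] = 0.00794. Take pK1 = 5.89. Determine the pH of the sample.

From K1 = [H⁺][HCO3-]/[CO2*]:  pH = pK1 − log₁₀([CO2*]/[HCO3-])
log₁₀(0.00794) = -2.100
pH = 5.89 − (-2.100) = 7.99

pH = 7.99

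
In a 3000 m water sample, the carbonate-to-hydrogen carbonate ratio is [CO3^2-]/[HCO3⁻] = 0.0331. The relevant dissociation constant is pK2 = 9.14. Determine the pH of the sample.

From K2 = [H⁺][CO3^2-]/[HCO3⁻]:  pH = pK2 + log₁₀([CO3^2-]/[HCO3⁻])
log₁₀(0.0331) = -1.480
pH = 9.14 + (-1.480) = 7.66

pH = 7.66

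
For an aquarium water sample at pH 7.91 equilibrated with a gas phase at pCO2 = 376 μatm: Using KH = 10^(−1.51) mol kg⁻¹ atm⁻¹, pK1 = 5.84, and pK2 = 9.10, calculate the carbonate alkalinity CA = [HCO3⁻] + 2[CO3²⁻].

CA = 1.54 mmol/kg

[CO2*] = KH · pCO2 = 10^(−1.51) × 376×10^-6 = 1.162×10^-5 mol/kg
α₀ = 1/(1 + K1/[H⁺] + K1K2/[H⁺]²) = 1/(1 + 10^+2.07 + 10^+0.88) = 0.007932
DIC = [CO2*]/α₀ = 1.162×10^-5 / 0.007932 = 1.465 mmol/kg
CA = (α₁ + 2α₂)·DIC = (0.9319 + 2×0.06017) × 1.465 = 1.54 mmol/kg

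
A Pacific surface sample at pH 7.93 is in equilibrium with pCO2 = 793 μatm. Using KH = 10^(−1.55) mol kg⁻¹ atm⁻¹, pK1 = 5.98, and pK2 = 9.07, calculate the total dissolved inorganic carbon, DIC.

DIC = 2.16 mmol/kg

[CO2*] = KH · pCO2 = 10^(−1.55) × 793×10^-6 = 2.235×10^-5 mol/kg
α₀ = 1/(1 + K1/[H⁺] + K1K2/[H⁺]²) = 1/(1 + 10^+1.95 + 10^+0.81) = 0.01035
DIC = [CO2*]/α₀ = 2.235×10^-5 / 0.01035 = 2.16 mmol/kg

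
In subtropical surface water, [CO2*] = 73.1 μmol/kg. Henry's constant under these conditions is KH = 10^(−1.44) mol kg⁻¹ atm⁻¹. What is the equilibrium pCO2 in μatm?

pCO2 = 2010 μatm

KH = 10^(−1.44) = 3.631×10^-2 mol kg⁻¹ atm⁻¹
pCO2 = [CO2*]/KH = 73.1×10^-6 / 3.631×10^-2 = 2.01×10^-3 atm = 2010 μatm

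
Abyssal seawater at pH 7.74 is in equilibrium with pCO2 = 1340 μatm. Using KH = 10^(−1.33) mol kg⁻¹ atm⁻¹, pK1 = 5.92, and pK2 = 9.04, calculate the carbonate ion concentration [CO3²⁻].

[CO2*] = KH · pCO2 = 10^(−1.33) × 1340×10^-6 = 6.268×10^-5 mol/kg
α₀ = 1/(1 + K1/[H⁺] + K1K2/[H⁺]²) = 1/(1 + 10^+1.82 + 10^+0.52) = 0.01421
DIC = [CO2*]/α₀ = 6.268×10^-5 / 0.01421 = 4.411 mmol/kg
[CO3²⁻] = α₂·DIC; α₂ = 0.04705, so [CO3²⁻] = 0.04705 × 4.411 = 0.208 mmol/kg

[CO3²⁻] = 0.208 mmol/kg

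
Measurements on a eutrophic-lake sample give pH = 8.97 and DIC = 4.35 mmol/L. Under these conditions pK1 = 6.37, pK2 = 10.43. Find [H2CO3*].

α₀ = 1 / (1 + K1/[H⁺] + K1K2/[H⁺]²) = 1 / (1 + 10^+2.60 + 10^+1.14)
   = 1 / (1 + 398.11 + 13.804) = 1/412.91 = 0.002422
[CO2*] = α₀ × DIC = 0.002422 × 4.35 = 0.0105 mmol/L = 10.5 μmol/L

[CO2*] = 10.5 μmol/L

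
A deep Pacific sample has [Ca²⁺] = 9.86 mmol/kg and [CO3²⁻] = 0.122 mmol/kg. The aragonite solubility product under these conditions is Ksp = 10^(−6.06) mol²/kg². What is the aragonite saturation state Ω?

Ω = 1.38

Ksp = 10^(−6.06) = 8.710×10^-7
Ω = [Ca²⁺][CO3²⁻]/Ksp = (9.86×10^-3)(0.122×10^-3) / 8.710×10^-7 = 1.38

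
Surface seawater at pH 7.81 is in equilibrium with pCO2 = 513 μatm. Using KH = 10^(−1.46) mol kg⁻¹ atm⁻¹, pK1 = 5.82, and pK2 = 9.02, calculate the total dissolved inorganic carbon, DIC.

DIC = 1.86 mmol/kg

[CO2*] = KH · pCO2 = 10^(−1.46) × 513×10^-6 = 1.779×10^-5 mol/kg
α₀ = 1/(1 + K1/[H⁺] + K1K2/[H⁺]²) = 1/(1 + 10^+1.99 + 10^+0.78) = 0.009547
DIC = [CO2*]/α₀ = 1.779×10^-5 / 0.009547 = 1.86 mmol/kg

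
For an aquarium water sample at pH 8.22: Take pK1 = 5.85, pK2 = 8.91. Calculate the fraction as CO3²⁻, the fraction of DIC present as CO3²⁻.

α₂ = 1 / (1 + [H⁺]/K2 + [H⁺]²/(K1K2)) = 1 / (1 + 10^+0.69 + 10^-1.68)
   = 1 / (1 + 4.8978 + 0.020893) = 1/5.9187 = 0.1690

α₂ = 0.169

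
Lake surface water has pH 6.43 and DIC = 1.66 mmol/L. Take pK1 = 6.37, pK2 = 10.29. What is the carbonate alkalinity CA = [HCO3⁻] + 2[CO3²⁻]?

CA = 0.887 mmol/L

CA = [HCO3⁻] + 2[CO3²⁻] = (α₁ + 2α₂)·DIC
At pH 6.43: [H⁺]/K1 = 10^-0.06 = 0.87096, K2/[H⁺] = 10^-3.86 = 0.00013804
α₁ = 1/(1 + 0.87096 + 0.00013804) = 1/1.8711 = 0.5344; α₂ = α₁·K2/[H⁺] = 7.377×10^-5
α₁ + 2α₂ = 0.5346
CA = 0.5346 × 1.66 = 0.887 mmol/L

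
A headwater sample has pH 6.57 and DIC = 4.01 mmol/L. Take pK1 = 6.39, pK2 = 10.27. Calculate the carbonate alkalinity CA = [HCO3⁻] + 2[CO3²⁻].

CA = 2.42 mmol/L

CA = [HCO3⁻] + 2[CO3²⁻] = (α₁ + 2α₂)·DIC
At pH 6.57: [H⁺]/K1 = 10^-0.18 = 0.66069, K2/[H⁺] = 10^-3.70 = 0.00019953
α₁ = 1/(1 + 0.66069 + 0.00019953) = 1/1.6609 = 0.6021; α₂ = α₁·K2/[H⁺] = 0.0001201
α₁ + 2α₂ = 0.6023
CA = 0.6023 × 4.01 = 2.42 mmol/L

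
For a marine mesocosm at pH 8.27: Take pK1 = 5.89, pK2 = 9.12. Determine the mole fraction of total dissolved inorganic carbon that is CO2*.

α₀ = 1 / (1 + K1/[H⁺] + K1K2/[H⁺]²) = 1 / (1 + 10^+2.38 + 10^+1.53)
   = 1 / (1 + 239.88 + 33.884) = 1/274.77 = 0.003639

α₀ = 0.00364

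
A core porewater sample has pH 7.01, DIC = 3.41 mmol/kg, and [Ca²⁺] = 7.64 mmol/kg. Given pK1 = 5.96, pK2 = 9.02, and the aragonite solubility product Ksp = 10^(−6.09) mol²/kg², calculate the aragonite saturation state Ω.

Ω = 0.285

α₂ = 1 / (1 + [H⁺]/K2 + [H⁺]²/(K1K2)) = 1 / (1 + 10^+2.01 + 10^+0.96)
   = 1 / (1 + 102.33 + 9.1201) = 1/112.45 = 0.008893
[CO3²⁻] = α₂ × DIC = 0.008893 × 3.41 = 0.03032 mmol/kg
Ksp = 10^(−6.09) = 8.128×10^-7
Ω = [Ca²⁺][CO3²⁻]/Ksp = (7.64×10^-3)(3.032×10^-5) / 8.128×10^-7 = 0.285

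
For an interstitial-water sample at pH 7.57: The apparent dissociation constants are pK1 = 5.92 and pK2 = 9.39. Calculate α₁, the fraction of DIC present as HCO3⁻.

α₁ = 0.964

α₁ = 1 / (1 + [H⁺]/K1 + K2/[H⁺]) = 1 / (1 + 10^-1.65 + 10^-1.82)
   = 1 / (1 + 0.022387 + 0.015136) = 1/1.0375 = 0.9638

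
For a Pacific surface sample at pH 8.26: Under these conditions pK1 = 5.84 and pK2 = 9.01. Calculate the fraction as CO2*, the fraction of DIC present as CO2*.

α₀ = 1 / (1 + K1/[H⁺] + K1K2/[H⁺]²) = 1 / (1 + 10^+2.42 + 10^+1.67)
   = 1 / (1 + 263.03 + 46.774) = 1/310.80 = 0.003217

α₀ = 0.00322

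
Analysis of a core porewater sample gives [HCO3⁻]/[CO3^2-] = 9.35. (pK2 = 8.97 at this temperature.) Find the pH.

From K2 = [H⁺][CO3^2-]/[HCO3⁻]:  pH = pK2 − log₁₀([HCO3⁻]/[CO3^2-])
log₁₀(9.35) = +0.971
pH = 8.97 − (+0.971) = 8.00

pH = 8.00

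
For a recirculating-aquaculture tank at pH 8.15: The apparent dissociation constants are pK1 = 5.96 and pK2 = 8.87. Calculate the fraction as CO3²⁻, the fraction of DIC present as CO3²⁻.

α₂ = 0.159

α₂ = 1 / (1 + [H⁺]/K2 + [H⁺]²/(K1K2)) = 1 / (1 + 10^+0.72 + 10^-1.47)
   = 1 / (1 + 5.2481 + 0.033884) = 1/6.2820 = 0.1592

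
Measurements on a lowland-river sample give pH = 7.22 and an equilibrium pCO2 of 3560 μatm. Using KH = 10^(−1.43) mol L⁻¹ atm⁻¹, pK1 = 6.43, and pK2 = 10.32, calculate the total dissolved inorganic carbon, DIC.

DIC = 0.948 mmol/L

[CO2*] = KH · pCO2 = 10^(−1.43) × 3560×10^-6 = 1.323×10^-4 mol/L
α₀ = 1/(1 + K1/[H⁺] + K1K2/[H⁺]²) = 1/(1 + 10^+0.79 + 10^-2.31) = 0.1395
DIC = [CO2*]/α₀ = 1.323×10^-4 / 0.1395 = 0.948 mmol/L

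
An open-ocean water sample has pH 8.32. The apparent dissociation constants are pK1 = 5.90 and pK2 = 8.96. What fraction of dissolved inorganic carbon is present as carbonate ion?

α₂ = 0.186

α₂ = 1 / (1 + [H⁺]/K2 + [H⁺]²/(K1K2)) = 1 / (1 + 10^+0.64 + 10^-1.78)
   = 1 / (1 + 4.3652 + 0.016596) = 1/5.3818 = 0.1858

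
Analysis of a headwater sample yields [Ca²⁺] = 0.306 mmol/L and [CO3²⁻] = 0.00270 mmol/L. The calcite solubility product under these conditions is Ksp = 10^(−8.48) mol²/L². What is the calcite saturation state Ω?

Ω = 0.250

Ksp = 10^(−8.48) = 3.311×10^-9
Ω = [Ca²⁺][CO3²⁻]/Ksp = (0.306×10^-3)(0.00270×10^-3) / 3.311×10^-9 = 0.250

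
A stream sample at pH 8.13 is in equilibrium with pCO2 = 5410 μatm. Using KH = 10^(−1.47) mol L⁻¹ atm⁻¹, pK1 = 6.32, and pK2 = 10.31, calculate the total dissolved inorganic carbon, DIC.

DIC = 12.1 mmol/L

[CO2*] = KH · pCO2 = 10^(−1.47) × 5410×10^-6 = 1.833×10^-4 mol/L
α₀ = 1/(1 + K1/[H⁺] + K1K2/[H⁺]²) = 1/(1 + 10^+1.81 + 10^-0.37) = 0.01515
DIC = [CO2*]/α₀ = 1.833×10^-4 / 0.01515 = 12.1 mmol/L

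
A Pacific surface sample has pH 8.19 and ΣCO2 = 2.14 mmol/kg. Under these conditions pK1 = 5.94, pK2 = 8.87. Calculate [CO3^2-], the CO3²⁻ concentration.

[CO3²⁻] = 0.368 mmol/kg

α₂ = 1 / (1 + [H⁺]/K2 + [H⁺]²/(K1K2)) = 1 / (1 + 10^+0.68 + 10^-1.57)
   = 1 / (1 + 4.7863 + 0.026915) = 1/5.8132 = 0.1720
[CO3²⁻] = α₂ × DIC = 0.1720 × 2.14 = 0.368 mmol/kg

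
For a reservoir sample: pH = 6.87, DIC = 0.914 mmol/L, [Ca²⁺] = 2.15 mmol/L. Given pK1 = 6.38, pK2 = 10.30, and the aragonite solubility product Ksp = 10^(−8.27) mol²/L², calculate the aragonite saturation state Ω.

Ω = 0.103

α₂ = 1 / (1 + [H⁺]/K2 + [H⁺]²/(K1K2)) = 1 / (1 + 10^+3.43 + 10^+2.94)
   = 1 / (1 + 2691.5 + 870.96) = 1/3563.5 = 0.0002806
[CO3²⁻] = α₂ × DIC = 0.0002806 × 0.914 = 0.0002565 mmol/L = 0.2565 μmol/L
Ksp = 10^(−8.27) = 5.370×10^-9
Ω = [Ca²⁺][CO3²⁻]/Ksp = (2.15×10^-3)(2.565×10^-7) / 5.370×10^-9 = 0.103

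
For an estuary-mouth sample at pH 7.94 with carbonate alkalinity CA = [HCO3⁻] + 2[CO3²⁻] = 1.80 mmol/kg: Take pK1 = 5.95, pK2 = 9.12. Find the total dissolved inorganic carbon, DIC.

DIC = 1.71 mmol/kg

CA = [HCO3⁻] + 2[CO3²⁻] = (α₁ + 2α₂)·DIC
At pH 7.94: [H⁺]/K1 = 10^-1.99 = 0.010233, K2/[H⁺] = 10^-1.18 = 0.066069
α₁ = 1/(1 + 0.010233 + 0.066069) = 1/1.0763 = 0.9291; α₂ = α₁·K2/[H⁺] = 0.06139
α₁ + 2α₂ = 1.0519
DIC = CA / (α₁ + 2α₂) = 1.80 / 1.0519 = 1.71 mmol/kg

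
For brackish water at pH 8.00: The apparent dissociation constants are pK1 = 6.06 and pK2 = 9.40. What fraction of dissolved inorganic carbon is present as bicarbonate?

α₁ = 1 / (1 + [H⁺]/K1 + K2/[H⁺]) = 1 / (1 + 10^-1.94 + 10^-1.40)
   = 1 / (1 + 0.011482 + 0.039811) = 1/1.0513 = 0.9512

α₁ = 0.951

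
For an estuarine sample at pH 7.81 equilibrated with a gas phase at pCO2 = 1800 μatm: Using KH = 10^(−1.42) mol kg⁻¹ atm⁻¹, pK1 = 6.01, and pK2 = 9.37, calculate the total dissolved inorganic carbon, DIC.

DIC = 4.51 mmol/kg

[CO2*] = KH · pCO2 = 10^(−1.42) × 1800×10^-6 = 6.843×10^-5 mol/kg
α₀ = 1/(1 + K1/[H⁺] + K1K2/[H⁺]²) = 1/(1 + 10^+1.80 + 10^+0.24) = 0.01519
DIC = [CO2*]/α₀ = 6.843×10^-5 / 0.01519 = 4.51 mmol/kg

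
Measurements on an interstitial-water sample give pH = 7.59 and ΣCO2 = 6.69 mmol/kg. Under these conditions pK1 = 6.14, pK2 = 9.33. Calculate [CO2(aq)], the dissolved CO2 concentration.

α₀ = 1 / (1 + K1/[H⁺] + K1K2/[H⁺]²) = 1 / (1 + 10^+1.45 + 10^-0.29)
   = 1 / (1 + 28.184 + 0.51286) = 1/29.697 = 0.03367
[CO2*] = α₀ × DIC = 0.03367 × 6.69 = 0.225 mmol/kg

[CO2*] = 0.225 mmol/kg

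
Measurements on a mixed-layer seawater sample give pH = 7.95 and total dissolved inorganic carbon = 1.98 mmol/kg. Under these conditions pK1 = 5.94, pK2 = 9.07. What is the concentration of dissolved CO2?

α₀ = 1 / (1 + K1/[H⁺] + K1K2/[H⁺]²) = 1 / (1 + 10^+2.01 + 10^+0.89)
   = 1 / (1 + 102.33 + 7.7625) = 1/111.09 = 0.009002
[CO2*] = α₀ × DIC = 0.009002 × 1.98 = 0.0178 mmol/kg = 17.8 μmol/kg

[CO2*] = 17.8 μmol/kg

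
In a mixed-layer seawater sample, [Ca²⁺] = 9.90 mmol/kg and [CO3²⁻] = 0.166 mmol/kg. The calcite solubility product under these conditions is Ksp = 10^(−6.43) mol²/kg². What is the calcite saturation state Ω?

Ω = 4.42

Ksp = 10^(−6.43) = 3.715×10^-7
Ω = [Ca²⁺][CO3²⁻]/Ksp = (9.90×10^-3)(0.166×10^-3) / 3.715×10^-7 = 4.42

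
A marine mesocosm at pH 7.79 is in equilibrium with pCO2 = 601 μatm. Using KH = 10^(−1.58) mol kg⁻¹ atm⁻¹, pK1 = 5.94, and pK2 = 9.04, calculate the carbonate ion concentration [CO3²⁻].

[CO3²⁻] = 0.0629 mmol/kg

[CO2*] = KH · pCO2 = 10^(−1.58) × 601×10^-6 = 1.581×10^-5 mol/kg
α₀ = 1/(1 + K1/[H⁺] + K1K2/[H⁺]²) = 1/(1 + 10^+1.85 + 10^+0.60) = 0.01320
DIC = [CO2*]/α₀ = 1.581×10^-5 / 0.01320 = 1.198 mmol/kg
[CO3²⁻] = α₂·DIC; α₂ = 0.05254, so [CO3²⁻] = 0.05254 × 1.198 = 0.0629 mmol/kg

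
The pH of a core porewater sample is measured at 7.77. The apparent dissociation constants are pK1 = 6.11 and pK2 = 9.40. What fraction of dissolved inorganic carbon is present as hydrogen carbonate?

α₁ = 1 / (1 + [H⁺]/K1 + K2/[H⁺]) = 1 / (1 + 10^-1.66 + 10^-1.63)
   = 1 / (1 + 0.021878 + 0.023442) = 1/1.0453 = 0.9566

α₁ = 0.957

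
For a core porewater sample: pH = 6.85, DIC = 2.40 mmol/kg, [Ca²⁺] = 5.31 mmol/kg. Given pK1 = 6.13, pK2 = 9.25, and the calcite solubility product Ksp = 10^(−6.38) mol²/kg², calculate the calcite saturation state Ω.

α₂ = 1 / (1 + [H⁺]/K2 + [H⁺]²/(K1K2)) = 1 / (1 + 10^+2.40 + 10^+1.68)
   = 1 / (1 + 251.19 + 47.863) = 1/300.05 = 0.003333
[CO3²⁻] = α₂ × DIC = 0.003333 × 2.40 = 0.007999 mmol/kg = 7.999 μmol/kg
Ksp = 10^(−6.38) = 4.169×10^-7
Ω = [Ca²⁺][CO3²⁻]/Ksp = (5.31×10^-3)(7.999×10^-6) / 4.169×10^-7 = 0.102

Ω = 0.102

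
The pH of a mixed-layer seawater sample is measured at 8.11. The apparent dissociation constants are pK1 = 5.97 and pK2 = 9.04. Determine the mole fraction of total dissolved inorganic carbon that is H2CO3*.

α₀ = 1 / (1 + K1/[H⁺] + K1K2/[H⁺]²) = 1 / (1 + 10^+2.14 + 10^+1.21)
   = 1 / (1 + 138.04 + 16.218) = 1/155.26 = 0.006441

α₀ = 0.00644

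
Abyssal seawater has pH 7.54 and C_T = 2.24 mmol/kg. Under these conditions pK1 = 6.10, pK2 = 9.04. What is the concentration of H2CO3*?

[CO2*] = 0.0762 mmol/kg

α₀ = 1 / (1 + K1/[H⁺] + K1K2/[H⁺]²) = 1 / (1 + 10^+1.44 + 10^-0.06)
   = 1 / (1 + 27.542 + 0.87096) = 1/29.413 = 0.03400
[CO2*] = α₀ × DIC = 0.03400 × 2.24 = 0.0762 mmol/kg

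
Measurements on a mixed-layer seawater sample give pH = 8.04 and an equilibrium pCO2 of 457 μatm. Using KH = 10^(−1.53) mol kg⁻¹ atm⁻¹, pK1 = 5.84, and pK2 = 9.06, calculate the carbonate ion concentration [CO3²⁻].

[CO2*] = KH · pCO2 = 10^(−1.53) × 457×10^-6 = 1.349×10^-5 mol/kg
α₀ = 1/(1 + K1/[H⁺] + K1K2/[H⁺]²) = 1/(1 + 10^+2.20 + 10^+1.18) = 0.005727
DIC = [CO2*]/α₀ = 1.349×10^-5 / 0.005727 = 2.355 mmol/kg
[CO3²⁻] = α₂·DIC; α₂ = 0.08667, so [CO3²⁻] = 0.08667 × 2.355 = 0.204 mmol/kg

[CO3²⁻] = 0.204 mmol/kg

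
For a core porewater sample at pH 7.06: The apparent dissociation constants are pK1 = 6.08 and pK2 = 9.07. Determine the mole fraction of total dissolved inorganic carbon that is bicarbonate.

α₁ = 1 / (1 + [H⁺]/K1 + K2/[H⁺]) = 1 / (1 + 10^-0.98 + 10^-2.01)
   = 1 / (1 + 0.10471 + 0.0097724) = 1/1.1145 = 0.8973

α₁ = 0.897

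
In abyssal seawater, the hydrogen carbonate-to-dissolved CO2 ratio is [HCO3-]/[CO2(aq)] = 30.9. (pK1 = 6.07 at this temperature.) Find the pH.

pH = 7.56

From K1 = [H⁺][HCO3-]/[CO2(aq)]:  pH = pK1 + log₁₀([HCO3-]/[CO2(aq)])
log₁₀(30.9) = +1.490
pH = 6.07 + (+1.490) = 7.56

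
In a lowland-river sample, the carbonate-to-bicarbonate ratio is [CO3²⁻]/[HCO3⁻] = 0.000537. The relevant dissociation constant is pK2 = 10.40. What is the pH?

From K2 = [H⁺][CO3²⁻]/[HCO3⁻]:  pH = pK2 + log₁₀([CO3²⁻]/[HCO3⁻])
log₁₀(0.000537) = -3.270
pH = 10.40 + (-3.270) = 7.13

pH = 7.13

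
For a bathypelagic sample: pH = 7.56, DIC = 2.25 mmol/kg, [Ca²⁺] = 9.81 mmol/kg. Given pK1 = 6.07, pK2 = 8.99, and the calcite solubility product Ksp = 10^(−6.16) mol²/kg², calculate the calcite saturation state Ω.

Ω = 1.11

α₂ = 1 / (1 + [H⁺]/K2 + [H⁺]²/(K1K2)) = 1 / (1 + 10^+1.43 + 10^-0.06)
   = 1 / (1 + 26.915 + 0.87096) = 1/28.786 = 0.03474
[CO3²⁻] = α₂ × DIC = 0.03474 × 2.25 = 0.07816 mmol/kg
Ksp = 10^(−6.16) = 6.918×10^-7
Ω = [Ca²⁺][CO3²⁻]/Ksp = (9.81×10^-3)(7.816×10^-5) / 6.918×10^-7 = 1.11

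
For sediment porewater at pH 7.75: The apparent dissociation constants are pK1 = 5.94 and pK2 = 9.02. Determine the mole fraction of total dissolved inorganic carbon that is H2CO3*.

α₀ = 0.0145

α₀ = 1 / (1 + K1/[H⁺] + K1K2/[H⁺]²) = 1 / (1 + 10^+1.81 + 10^+0.54)
   = 1 / (1 + 64.565 + 3.4674) = 1/69.033 = 0.01449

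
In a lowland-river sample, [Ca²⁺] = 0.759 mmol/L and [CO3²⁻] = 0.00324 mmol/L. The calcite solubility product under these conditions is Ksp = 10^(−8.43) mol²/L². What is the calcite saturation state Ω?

Ksp = 10^(−8.43) = 3.715×10^-9
Ω = [Ca²⁺][CO3²⁻]/Ksp = (0.759×10^-3)(0.00324×10^-3) / 3.715×10^-9 = 0.662

Ω = 0.662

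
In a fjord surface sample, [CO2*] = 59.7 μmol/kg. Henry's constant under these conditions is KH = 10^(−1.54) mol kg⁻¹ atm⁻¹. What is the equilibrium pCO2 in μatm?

KH = 10^(−1.54) = 2.884×10^-2 mol kg⁻¹ atm⁻¹
pCO2 = [CO2*]/KH = 59.7×10^-6 / 2.884×10^-2 = 2.07×10^-3 atm = 2070 μatm

pCO2 = 2070 μatm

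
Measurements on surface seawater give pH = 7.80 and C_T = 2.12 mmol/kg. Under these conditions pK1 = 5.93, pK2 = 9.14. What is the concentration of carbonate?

α₂ = 1 / (1 + [H⁺]/K2 + [H⁺]²/(K1K2)) = 1 / (1 + 10^+1.34 + 10^-0.53)
   = 1 / (1 + 21.878 + 0.29512) = 1/23.173 = 0.04315
[CO3²⁻] = α₂ × DIC = 0.04315 × 2.12 = 0.0915 mmol/kg

[CO3²⁻] = 0.0915 mmol/kg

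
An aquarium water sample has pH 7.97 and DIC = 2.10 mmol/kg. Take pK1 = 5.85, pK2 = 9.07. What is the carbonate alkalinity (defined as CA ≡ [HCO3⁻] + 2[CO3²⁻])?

CA = [HCO3⁻] + 2[CO3²⁻] = (α₁ + 2α₂)·DIC
At pH 7.97: [H⁺]/K1 = 10^-2.12 = 0.0075858, K2/[H⁺] = 10^-1.10 = 0.079433
α₁ = 1/(1 + 0.0075858 + 0.079433) = 1/1.0870 = 0.9199; α₂ = α₁·K2/[H⁺] = 0.07307
α₁ + 2α₂ = 1.0661
CA = 1.0661 × 2.10 = 2.24 mmol/kg

CA = 2.24 mmol/kg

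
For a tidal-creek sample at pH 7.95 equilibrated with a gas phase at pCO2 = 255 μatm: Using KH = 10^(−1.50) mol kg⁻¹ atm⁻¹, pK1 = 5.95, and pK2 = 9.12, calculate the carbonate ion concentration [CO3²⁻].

[CO3²⁻] = 0.0545 mmol/kg

[CO2*] = KH · pCO2 = 10^(−1.50) × 255×10^-6 = 8.064×10^-6 mol/kg
α₀ = 1/(1 + K1/[H⁺] + K1K2/[H⁺]²) = 1/(1 + 10^+2.00 + 10^+0.83) = 0.009280
DIC = [CO2*]/α₀ = 8.064×10^-6 / 0.009280 = 0.8690 mmol/kg
[CO3²⁻] = α₂·DIC; α₂ = 0.06274, so [CO3²⁻] = 0.06274 × 0.8690 = 0.0545 mmol/kg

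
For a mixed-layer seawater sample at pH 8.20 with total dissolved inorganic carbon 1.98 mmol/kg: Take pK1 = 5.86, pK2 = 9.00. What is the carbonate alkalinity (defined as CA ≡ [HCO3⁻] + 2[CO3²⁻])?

CA = 2.24 mmol/kg

CA = [HCO3⁻] + 2[CO3²⁻] = (α₁ + 2α₂)·DIC
At pH 8.20: [H⁺]/K1 = 10^-2.34 = 0.0045709, K2/[H⁺] = 10^-0.80 = 0.15849
α₁ = 1/(1 + 0.0045709 + 0.15849) = 1/1.1631 = 0.8598; α₂ = α₁·K2/[H⁺] = 0.1363
α₁ + 2α₂ = 1.1323
CA = 1.1323 × 1.98 = 2.24 mmol/kg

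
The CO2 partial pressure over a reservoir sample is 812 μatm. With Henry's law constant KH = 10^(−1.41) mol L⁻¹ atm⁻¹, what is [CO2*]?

KH = 10^(−1.41) = 3.890×10^-2 mol L⁻¹ atm⁻¹
[CO2*] = KH · pCO2 = 3.890×10^-2 × 812×10^-6 atm = 3.16×10^-5 mol/L

[CO2*] = 31.6 μmol/L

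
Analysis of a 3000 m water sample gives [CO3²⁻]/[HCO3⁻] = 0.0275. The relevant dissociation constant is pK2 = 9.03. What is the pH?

pH = 7.47

From K2 = [H⁺][CO3²⁻]/[HCO3⁻]:  pH = pK2 + log₁₀([CO3²⁻]/[HCO3⁻])
log₁₀(0.0275) = -1.561
pH = 9.03 + (-1.561) = 7.47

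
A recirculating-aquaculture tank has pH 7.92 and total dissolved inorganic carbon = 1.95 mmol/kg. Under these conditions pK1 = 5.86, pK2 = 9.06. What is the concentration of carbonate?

α₂ = 1 / (1 + [H⁺]/K2 + [H⁺]²/(K1K2)) = 1 / (1 + 10^+1.14 + 10^-0.92)
   = 1 / (1 + 13.804 + 0.12023) = 1/14.924 = 0.06701
[CO3²⁻] = α₂ × DIC = 0.06701 × 1.95 = 0.131 mmol/kg

[CO3²⁻] = 0.131 mmol/kg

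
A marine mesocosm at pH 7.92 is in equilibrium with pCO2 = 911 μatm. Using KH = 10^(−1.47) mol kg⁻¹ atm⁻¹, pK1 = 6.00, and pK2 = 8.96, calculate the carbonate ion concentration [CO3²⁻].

[CO2*] = KH · pCO2 = 10^(−1.47) × 911×10^-6 = 3.087×10^-5 mol/kg
α₀ = 1/(1 + K1/[H⁺] + K1K2/[H⁺]²) = 1/(1 + 10^+1.92 + 10^+0.88) = 0.01090
DIC = [CO2*]/α₀ = 3.087×10^-5 / 0.01090 = 2.833 mmol/kg
[CO3²⁻] = α₂·DIC; α₂ = 0.08267, so [CO3²⁻] = 0.08267 × 2.833 = 0.234 mmol/kg

[CO3²⁻] = 0.234 mmol/kg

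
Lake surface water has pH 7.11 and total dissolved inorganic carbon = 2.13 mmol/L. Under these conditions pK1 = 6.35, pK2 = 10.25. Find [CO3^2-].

[CO3²⁻] = 1.31 μmol/L

α₂ = 1 / (1 + [H⁺]/K2 + [H⁺]²/(K1K2)) = 1 / (1 + 10^+3.14 + 10^+2.38)
   = 1 / (1 + 1380.4 + 239.88) = 1/1621.3 = 0.0006168
[CO3²⁻] = α₂ × DIC = 0.0006168 × 2.13 = 0.00131 mmol/L = 1.31 μmol/L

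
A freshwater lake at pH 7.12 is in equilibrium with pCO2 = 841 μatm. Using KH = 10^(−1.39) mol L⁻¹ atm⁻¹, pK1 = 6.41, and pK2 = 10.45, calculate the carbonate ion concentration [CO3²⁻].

[CO2*] = KH · pCO2 = 10^(−1.39) × 841×10^-6 = 3.426×10^-5 mol/L
α₀ = 1/(1 + K1/[H⁺] + K1K2/[H⁺]²) = 1/(1 + 10^+0.71 + 10^-2.62) = 0.1631
DIC = [CO2*]/α₀ = 3.426×10^-5 / 0.1631 = 0.2101 mmol/L
[CO3²⁻] = α₂·DIC; α₂ = 0.0003913, so [CO3²⁻] = 0.0003913 × 0.2101 = 8.22×10^-5 mmol/L = 0.0822 μmol/L

[CO3²⁻] = 0.0822 μmol/L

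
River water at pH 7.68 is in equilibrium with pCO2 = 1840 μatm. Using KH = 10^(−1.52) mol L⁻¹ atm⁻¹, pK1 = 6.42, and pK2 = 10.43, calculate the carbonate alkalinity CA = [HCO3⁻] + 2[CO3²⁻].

[CO2*] = KH · pCO2 = 10^(−1.52) × 1840×10^-6 = 5.557×10^-5 mol/L
α₀ = 1/(1 + K1/[H⁺] + K1K2/[H⁺]²) = 1/(1 + 10^+1.26 + 10^-1.49) = 0.05200
DIC = [CO2*]/α₀ = 5.557×10^-5 / 0.05200 = 1.069 mmol/L
CA = (α₁ + 2α₂)·DIC = (0.9463 + 2×0.001683) × 1.069 = 1.01 mmol/L

CA = 1.01 mmol/L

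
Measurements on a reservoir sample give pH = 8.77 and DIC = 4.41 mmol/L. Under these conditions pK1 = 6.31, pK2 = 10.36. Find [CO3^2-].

α₂ = 1 / (1 + [H⁺]/K2 + [H⁺]²/(K1K2)) = 1 / (1 + 10^+1.59 + 10^-0.87)
   = 1 / (1 + 38.905 + 0.13490) = 1/40.039 = 0.02498
[CO3²⁻] = α₂ × DIC = 0.02498 × 4.41 = 0.110 mmol/L

[CO3²⁻] = 0.110 mmol/L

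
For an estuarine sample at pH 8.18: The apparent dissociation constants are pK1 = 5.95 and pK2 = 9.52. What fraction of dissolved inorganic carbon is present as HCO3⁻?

α₁ = 0.951

α₁ = 1 / (1 + [H⁺]/K1 + K2/[H⁺]) = 1 / (1 + 10^-2.23 + 10^-1.34)
   = 1 / (1 + 0.0058884 + 0.045709) = 1/1.0516 = 0.9509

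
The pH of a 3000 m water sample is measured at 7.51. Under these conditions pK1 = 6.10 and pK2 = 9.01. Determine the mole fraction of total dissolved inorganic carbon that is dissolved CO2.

α₀ = 0.0363

α₀ = 1 / (1 + K1/[H⁺] + K1K2/[H⁺]²) = 1 / (1 + 10^+1.41 + 10^-0.09)
   = 1 / (1 + 25.704 + 0.81283) = 1/27.517 = 0.03634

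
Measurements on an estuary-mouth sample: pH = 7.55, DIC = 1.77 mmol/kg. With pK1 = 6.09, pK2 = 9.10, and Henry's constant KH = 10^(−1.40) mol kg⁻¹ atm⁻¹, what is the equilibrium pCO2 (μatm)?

α₀ = 1 / (1 + K1/[H⁺] + K1K2/[H⁺]²) = 1 / (1 + 10^+1.46 + 10^-0.09)
   = 1 / (1 + 28.840 + 0.81283) = 1/30.653 = 0.03262
[CO2*] = α₀ × DIC = 0.03262 × 1.77 = 0.05774 mmol/kg
pCO2 = [CO2*]/KH = 5.774×10^-5 / 3.981×10^-2 = 1450 μatm

pCO2 = 1450 μatm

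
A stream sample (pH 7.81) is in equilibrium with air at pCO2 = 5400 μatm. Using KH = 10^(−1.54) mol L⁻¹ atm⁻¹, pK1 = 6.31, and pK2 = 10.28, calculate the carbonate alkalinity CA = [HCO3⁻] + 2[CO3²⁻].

[CO2*] = KH · pCO2 = 10^(−1.54) × 5400×10^-6 = 1.557×10^-4 mol/L
α₀ = 1/(1 + K1/[H⁺] + K1K2/[H⁺]²) = 1/(1 + 10^+1.50 + 10^-0.97) = 0.03055
DIC = [CO2*]/α₀ = 1.557×10^-4 / 0.03055 = 5.097 mmol/L
CA = (α₁ + 2α₂)·DIC = (0.9662 + 2×0.003274) × 5.097 = 4.96 mmol/L

CA = 4.96 mmol/L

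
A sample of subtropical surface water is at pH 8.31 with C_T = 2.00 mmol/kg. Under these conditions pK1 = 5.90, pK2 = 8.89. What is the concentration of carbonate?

[CO3²⁻] = 0.415 mmol/kg

α₂ = 1 / (1 + [H⁺]/K2 + [H⁺]²/(K1K2)) = 1 / (1 + 10^+0.58 + 10^-1.83)
   = 1 / (1 + 3.8019 + 0.014791) = 1/4.8167 = 0.2076
[CO3²⁻] = α₂ × DIC = 0.2076 × 2.00 = 0.415 mmol/kg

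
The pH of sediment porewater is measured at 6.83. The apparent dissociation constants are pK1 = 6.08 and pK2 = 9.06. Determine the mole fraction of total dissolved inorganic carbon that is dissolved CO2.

α₀ = 0.150

α₀ = 1 / (1 + K1/[H⁺] + K1K2/[H⁺]²) = 1 / (1 + 10^+0.75 + 10^-1.48)
   = 1 / (1 + 5.6234 + 0.033113) = 1/6.6565 = 0.1502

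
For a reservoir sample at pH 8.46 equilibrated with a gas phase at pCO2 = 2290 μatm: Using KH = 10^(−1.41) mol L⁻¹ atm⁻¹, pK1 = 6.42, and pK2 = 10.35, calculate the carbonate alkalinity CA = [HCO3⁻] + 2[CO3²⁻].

[CO2*] = KH · pCO2 = 10^(−1.41) × 2290×10^-6 = 8.909×10^-5 mol/L
α₀ = 1/(1 + K1/[H⁺] + K1K2/[H⁺]²) = 1/(1 + 10^+2.04 + 10^+0.15) = 0.008924
DIC = [CO2*]/α₀ = 8.909×10^-5 / 0.008924 = 9.984 mmol/L
CA = (α₁ + 2α₂)·DIC = (0.9785 + 2×0.01261) × 9.984 = 10.0 mmol/L

CA = 10.0 mmol/L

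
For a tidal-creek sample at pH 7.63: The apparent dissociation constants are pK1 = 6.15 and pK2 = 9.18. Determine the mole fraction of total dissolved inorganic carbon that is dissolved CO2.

α₀ = 1 / (1 + K1/[H⁺] + K1K2/[H⁺]²) = 1 / (1 + 10^+1.48 + 10^-0.07)
   = 1 / (1 + 30.200 + 0.85114) = 1/32.051 = 0.03120

α₀ = 0.0312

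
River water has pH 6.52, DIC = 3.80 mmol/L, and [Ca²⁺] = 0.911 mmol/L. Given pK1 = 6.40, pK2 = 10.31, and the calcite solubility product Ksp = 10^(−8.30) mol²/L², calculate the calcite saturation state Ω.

α₂ = 1 / (1 + [H⁺]/K2 + [H⁺]²/(K1K2)) = 1 / (1 + 10^+3.79 + 10^+3.67)
   = 1 / (1 + 6166.0 + 4677.4) = 1/1.0844×10^4 = 9.221×10^-5
[CO3²⁻] = α₂ × DIC = 9.221×10^-5 × 3.80 = 0.0003504 mmol/L = 0.3504 μmol/L
Ksp = 10^(−8.30) = 5.012×10^-9
Ω = [Ca²⁺][CO3²⁻]/Ksp = (0.911×10^-3)(3.504×10^-7) / 5.012×10^-9 = 0.0637

Ω = 0.0637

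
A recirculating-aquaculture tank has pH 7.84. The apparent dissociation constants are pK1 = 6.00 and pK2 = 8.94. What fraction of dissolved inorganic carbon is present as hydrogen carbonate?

α₁ = 1 / (1 + [H⁺]/K1 + K2/[H⁺]) = 1 / (1 + 10^-1.84 + 10^-1.10)
   = 1 / (1 + 0.014454 + 0.079433) = 1/1.0939 = 0.9142

α₁ = 0.914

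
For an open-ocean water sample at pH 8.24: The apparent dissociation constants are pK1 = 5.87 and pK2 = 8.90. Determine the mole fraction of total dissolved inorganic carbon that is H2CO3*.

α₀ = 1 / (1 + K1/[H⁺] + K1K2/[H⁺]²) = 1 / (1 + 10^+2.37 + 10^+1.71)
   = 1 / (1 + 234.42 + 51.286) = 1/286.71 = 0.003488

α₀ = 0.00349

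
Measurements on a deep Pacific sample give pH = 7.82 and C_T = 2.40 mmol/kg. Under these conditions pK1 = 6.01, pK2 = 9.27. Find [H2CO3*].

α₀ = 1 / (1 + K1/[H⁺] + K1K2/[H⁺]²) = 1 / (1 + 10^+1.81 + 10^+0.36)
   = 1 / (1 + 64.565 + 2.2909) = 1/67.856 = 0.01474
[CO2*] = α₀ × DIC = 0.01474 × 2.40 = 0.0354 mmol/kg

[CO2*] = 0.0354 mmol/kg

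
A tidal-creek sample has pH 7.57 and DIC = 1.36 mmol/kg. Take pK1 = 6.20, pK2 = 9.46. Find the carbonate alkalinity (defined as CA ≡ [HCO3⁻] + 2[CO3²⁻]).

CA = [HCO3⁻] + 2[CO3²⁻] = (α₁ + 2α₂)·DIC
At pH 7.57: [H⁺]/K1 = 10^-1.37 = 0.042658, K2/[H⁺] = 10^-1.89 = 0.012882
α₁ = 1/(1 + 0.042658 + 0.012882) = 1/1.0555 = 0.9474; α₂ = α₁·K2/[H⁺] = 0.01220
α₁ + 2α₂ = 0.9718
CA = 0.9718 × 1.36 = 1.32 mmol/kg

CA = 1.32 mmol/kg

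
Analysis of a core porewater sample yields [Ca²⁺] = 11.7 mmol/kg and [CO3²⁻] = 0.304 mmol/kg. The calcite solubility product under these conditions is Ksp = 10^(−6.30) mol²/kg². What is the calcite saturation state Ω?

Ω = 7.10

Ksp = 10^(−6.30) = 5.012×10^-7
Ω = [Ca²⁺][CO3²⁻]/Ksp = (11.7×10^-3)(0.304×10^-3) / 5.012×10^-7 = 7.10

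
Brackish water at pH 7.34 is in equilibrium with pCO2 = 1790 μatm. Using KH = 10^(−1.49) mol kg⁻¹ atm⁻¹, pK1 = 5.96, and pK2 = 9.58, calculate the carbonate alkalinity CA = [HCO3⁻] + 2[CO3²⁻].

CA = 1.41 mmol/kg

[CO2*] = KH · pCO2 = 10^(−1.49) × 1790×10^-6 = 5.792×10^-5 mol/kg
α₀ = 1/(1 + K1/[H⁺] + K1K2/[H⁺]²) = 1/(1 + 10^+1.38 + 10^-0.86) = 0.03980
DIC = [CO2*]/α₀ = 5.792×10^-5 / 0.03980 = 1.455 mmol/kg
CA = (α₁ + 2α₂)·DIC = (0.9547 + 2×0.005494) × 1.455 = 1.41 mmol/kg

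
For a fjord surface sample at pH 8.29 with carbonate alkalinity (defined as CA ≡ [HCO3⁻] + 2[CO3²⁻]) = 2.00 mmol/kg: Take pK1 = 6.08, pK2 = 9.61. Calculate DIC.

DIC = 1.92 mmol/kg

CA = [HCO3⁻] + 2[CO3²⁻] = (α₁ + 2α₂)·DIC
At pH 8.29: [H⁺]/K1 = 10^-2.21 = 0.0061660, K2/[H⁺] = 10^-1.32 = 0.047863
α₁ = 1/(1 + 0.0061660 + 0.047863) = 1/1.0540 = 0.9487; α₂ = α₁·K2/[H⁺] = 0.04541
α₁ + 2α₂ = 1.0396
DIC = CA / (α₁ + 2α₂) = 2.00 / 1.0396 = 1.92 mmol/kg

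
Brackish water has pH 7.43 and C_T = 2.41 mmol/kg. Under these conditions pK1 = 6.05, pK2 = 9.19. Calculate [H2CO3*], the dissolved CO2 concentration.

[CO2*] = 0.0949 mmol/kg

α₀ = 1 / (1 + K1/[H⁺] + K1K2/[H⁺]²) = 1 / (1 + 10^+1.38 + 10^-0.38)
   = 1 / (1 + 23.988 + 0.41687) = 1/25.405 = 0.03936
[CO2*] = α₀ × DIC = 0.03936 × 2.41 = 0.0949 mmol/kg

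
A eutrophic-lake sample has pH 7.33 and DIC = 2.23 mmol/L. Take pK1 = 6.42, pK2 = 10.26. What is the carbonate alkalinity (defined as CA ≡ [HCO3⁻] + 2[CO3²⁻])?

CA = 1.99 mmol/L

CA = [HCO3⁻] + 2[CO3²⁻] = (α₁ + 2α₂)·DIC
At pH 7.33: [H⁺]/K1 = 10^-0.91 = 0.12303, K2/[H⁺] = 10^-2.93 = 0.0011749
α₁ = 1/(1 + 0.12303 + 0.0011749) = 1/1.1242 = 0.8895; α₂ = α₁·K2/[H⁺] = 0.001045
α₁ + 2α₂ = 0.8916
CA = 0.8916 × 2.23 = 1.99 mmol/L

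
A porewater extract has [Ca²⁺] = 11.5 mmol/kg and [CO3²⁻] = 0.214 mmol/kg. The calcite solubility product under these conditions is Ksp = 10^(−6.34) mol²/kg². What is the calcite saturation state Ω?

Ksp = 10^(−6.34) = 4.571×10^-7
Ω = [Ca²⁺][CO3²⁻]/Ksp = (11.5×10^-3)(0.214×10^-3) / 4.571×10^-7 = 5.38

Ω = 5.38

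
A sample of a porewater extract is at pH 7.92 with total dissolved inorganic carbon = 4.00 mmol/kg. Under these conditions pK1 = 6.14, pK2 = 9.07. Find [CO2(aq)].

[CO2*] = 0.0610 mmol/kg

α₀ = 1 / (1 + K1/[H⁺] + K1K2/[H⁺]²) = 1 / (1 + 10^+1.78 + 10^+0.63)
   = 1 / (1 + 60.256 + 4.2658) = 1/65.522 = 0.01526
[CO2*] = α₀ × DIC = 0.01526 × 4.00 = 0.0610 mmol/kg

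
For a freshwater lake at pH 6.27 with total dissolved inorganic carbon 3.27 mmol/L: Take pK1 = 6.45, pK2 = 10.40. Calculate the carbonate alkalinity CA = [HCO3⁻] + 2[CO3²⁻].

CA = 1.30 mmol/L

CA = [HCO3⁻] + 2[CO3²⁻] = (α₁ + 2α₂)·DIC
At pH 6.27: [H⁺]/K1 = 10^0.18 = 1.5136, K2/[H⁺] = 10^-4.13 = 7.4131×10^-5
α₁ = 1/(1 + 1.5136 + 7.4131×10^-5) = 1/2.5136 = 0.3978; α₂ = α₁·K2/[H⁺] = 2.949×10^-5
α₁ + 2α₂ = 0.3979
CA = 0.3979 × 3.27 = 1.30 mmol/L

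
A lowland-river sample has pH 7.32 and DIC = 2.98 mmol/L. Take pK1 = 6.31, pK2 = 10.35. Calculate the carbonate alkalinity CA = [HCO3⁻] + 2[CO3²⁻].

CA = [HCO3⁻] + 2[CO3²⁻] = (α₁ + 2α₂)·DIC
At pH 7.32: [H⁺]/K1 = 10^-1.01 = 0.097724, K2/[H⁺] = 10^-3.03 = 0.00093325
α₁ = 1/(1 + 0.097724 + 0.00093325) = 1/1.0987 = 0.9102; α₂ = α₁·K2/[H⁺] = 0.0008495
α₁ + 2α₂ = 0.9119
CA = 0.9119 × 2.98 = 2.72 mmol/L

CA = 2.72 mmol/L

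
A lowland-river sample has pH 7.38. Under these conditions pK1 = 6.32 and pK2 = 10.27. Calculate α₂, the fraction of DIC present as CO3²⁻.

α₂ = 1 / (1 + [H⁺]/K2 + [H⁺]²/(K1K2)) = 1 / (1 + 10^+2.89 + 10^+1.83)
   = 1 / (1 + 776.25 + 67.608) = 1/844.86 = 0.001184

α₂ = 0.00118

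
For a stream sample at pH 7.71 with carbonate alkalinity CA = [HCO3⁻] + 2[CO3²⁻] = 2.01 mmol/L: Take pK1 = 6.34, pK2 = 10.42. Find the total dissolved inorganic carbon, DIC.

CA = [HCO3⁻] + 2[CO3²⁻] = (α₁ + 2α₂)·DIC
At pH 7.71: [H⁺]/K1 = 10^-1.37 = 0.042658, K2/[H⁺] = 10^-2.71 = 0.0019498
α₁ = 1/(1 + 0.042658 + 0.0019498) = 1/1.0446 = 0.9573; α₂ = α₁·K2/[H⁺] = 0.001867
α₁ + 2α₂ = 0.9610
DIC = CA / (α₁ + 2α₂) = 2.01 / 0.9610 = 2.09 mmol/L

DIC = 2.09 mmol/L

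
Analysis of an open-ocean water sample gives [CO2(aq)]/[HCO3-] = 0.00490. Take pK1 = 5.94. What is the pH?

pH = 8.25

From K1 = [H⁺][HCO3-]/[CO2(aq)]:  pH = pK1 − log₁₀([CO2(aq)]/[HCO3-])
log₁₀(0.00490) = -2.310
pH = 5.94 − (-2.310) = 8.25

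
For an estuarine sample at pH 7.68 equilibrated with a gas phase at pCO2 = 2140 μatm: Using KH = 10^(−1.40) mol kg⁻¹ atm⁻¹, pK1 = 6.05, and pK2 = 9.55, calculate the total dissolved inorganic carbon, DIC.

[CO2*] = KH · pCO2 = 10^(−1.40) × 2140×10^-6 = 8.519×10^-5 mol/kg
α₀ = 1/(1 + K1/[H⁺] + K1K2/[H⁺]²) = 1/(1 + 10^+1.63 + 10^-0.24) = 0.02261
DIC = [CO2*]/α₀ = 8.519×10^-5 / 0.02261 = 3.77 mmol/kg

DIC = 3.77 mmol/kg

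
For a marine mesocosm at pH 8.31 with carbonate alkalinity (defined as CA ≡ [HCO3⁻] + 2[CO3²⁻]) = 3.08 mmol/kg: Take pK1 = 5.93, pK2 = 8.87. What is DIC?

DIC = 2.54 mmol/kg

CA = [HCO3⁻] + 2[CO3²⁻] = (α₁ + 2α₂)·DIC
At pH 8.31: [H⁺]/K1 = 10^-2.38 = 0.0041687, K2/[H⁺] = 10^-0.56 = 0.27542
α₁ = 1/(1 + 0.0041687 + 0.27542) = 1/1.2796 = 0.7815; α₂ = α₁·K2/[H⁺] = 0.2152
α₁ + 2α₂ = 1.2120
DIC = CA / (α₁ + 2α₂) = 3.08 / 1.2120 = 2.54 mmol/kg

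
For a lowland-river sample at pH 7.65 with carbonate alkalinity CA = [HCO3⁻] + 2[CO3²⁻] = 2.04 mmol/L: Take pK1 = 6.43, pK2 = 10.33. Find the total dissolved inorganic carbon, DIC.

CA = [HCO3⁻] + 2[CO3²⁻] = (α₁ + 2α₂)·DIC
At pH 7.65: [H⁺]/K1 = 10^-1.22 = 0.060256, K2/[H⁺] = 10^-2.68 = 0.0020893
α₁ = 1/(1 + 0.060256 + 0.0020893) = 1/1.0623 = 0.9413; α₂ = α₁·K2/[H⁺] = 0.001967
α₁ + 2α₂ = 0.9452
DIC = CA / (α₁ + 2α₂) = 2.04 / 0.9452 = 2.16 mmol/L

DIC = 2.16 mmol/L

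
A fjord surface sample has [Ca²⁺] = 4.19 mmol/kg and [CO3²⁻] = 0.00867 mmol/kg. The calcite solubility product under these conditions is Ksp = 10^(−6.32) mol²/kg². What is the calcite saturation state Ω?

Ksp = 10^(−6.32) = 4.786×10^-7
Ω = [Ca²⁺][CO3²⁻]/Ksp = (4.19×10^-3)(0.00867×10^-3) / 4.786×10^-7 = 0.0759

Ω = 0.0759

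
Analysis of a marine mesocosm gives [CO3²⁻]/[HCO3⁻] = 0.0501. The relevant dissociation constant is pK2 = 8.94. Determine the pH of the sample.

From K2 = [H⁺][CO3²⁻]/[HCO3⁻]:  pH = pK2 + log₁₀([CO3²⁻]/[HCO3⁻])
log₁₀(0.0501) = -1.300
pH = 8.94 + (-1.300) = 7.64

pH = 7.64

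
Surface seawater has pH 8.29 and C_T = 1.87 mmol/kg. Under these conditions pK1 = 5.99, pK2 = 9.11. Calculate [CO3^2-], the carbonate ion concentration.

α₂ = 1 / (1 + [H⁺]/K2 + [H⁺]²/(K1K2)) = 1 / (1 + 10^+0.82 + 10^-1.48)
   = 1 / (1 + 6.6069 + 0.033113) = 1/7.6400 = 0.1309
[CO3²⁻] = α₂ × DIC = 0.1309 × 1.87 = 0.245 mmol/kg

[CO3²⁻] = 0.245 mmol/kg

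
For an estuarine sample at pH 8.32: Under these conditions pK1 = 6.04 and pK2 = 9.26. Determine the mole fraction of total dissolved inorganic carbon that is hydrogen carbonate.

α₁ = 1 / (1 + [H⁺]/K1 + K2/[H⁺]) = 1 / (1 + 10^-2.28 + 10^-0.94)
   = 1 / (1 + 0.0052481 + 0.11482) = 1/1.1201 = 0.8928

α₁ = 0.893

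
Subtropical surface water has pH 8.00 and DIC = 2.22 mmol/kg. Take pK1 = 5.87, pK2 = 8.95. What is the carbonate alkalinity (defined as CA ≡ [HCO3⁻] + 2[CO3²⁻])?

CA = 2.43 mmol/kg

CA = [HCO3⁻] + 2[CO3²⁻] = (α₁ + 2α₂)·DIC
At pH 8.00: [H⁺]/K1 = 10^-2.13 = 0.0074131, K2/[H⁺] = 10^-0.95 = 0.11220
α₁ = 1/(1 + 0.0074131 + 0.11220) = 1/1.1196 = 0.8932; α₂ = α₁·K2/[H⁺] = 0.1002
α₁ + 2α₂ = 1.0936
CA = 1.0936 × 2.22 = 2.43 mmol/kg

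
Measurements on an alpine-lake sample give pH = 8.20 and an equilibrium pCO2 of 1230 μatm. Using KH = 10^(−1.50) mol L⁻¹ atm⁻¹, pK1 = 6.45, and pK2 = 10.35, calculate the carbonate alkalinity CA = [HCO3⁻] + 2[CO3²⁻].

CA = 2.22 mmol/L

[CO2*] = KH · pCO2 = 10^(−1.50) × 1230×10^-6 = 3.890×10^-5 mol/L
α₀ = 1/(1 + K1/[H⁺] + K1K2/[H⁺]²) = 1/(1 + 10^+1.75 + 10^-0.40) = 0.01735
DIC = [CO2*]/α₀ = 3.890×10^-5 / 0.01735 = 2.242 mmol/L
CA = (α₁ + 2α₂)·DIC = (0.9757 + 2×0.006908) × 2.242 = 2.22 mmol/L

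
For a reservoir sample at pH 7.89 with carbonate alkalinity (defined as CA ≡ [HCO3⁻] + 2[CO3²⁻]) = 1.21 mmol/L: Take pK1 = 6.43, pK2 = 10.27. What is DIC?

CA = [HCO3⁻] + 2[CO3²⁻] = (α₁ + 2α₂)·DIC
At pH 7.89: [H⁺]/K1 = 10^-1.46 = 0.034674, K2/[H⁺] = 10^-2.38 = 0.0041687
α₁ = 1/(1 + 0.034674 + 0.0041687) = 1/1.0388 = 0.9626; α₂ = α₁·K2/[H⁺] = 0.004013
α₁ + 2α₂ = 0.9706
DIC = CA / (α₁ + 2α₂) = 1.21 / 0.9706 = 1.25 mmol/L

DIC = 1.25 mmol/L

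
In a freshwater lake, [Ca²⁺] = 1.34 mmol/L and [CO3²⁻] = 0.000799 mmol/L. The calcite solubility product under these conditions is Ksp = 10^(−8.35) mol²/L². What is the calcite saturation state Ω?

Ω = 0.240

Ksp = 10^(−8.35) = 4.467×10^-9
Ω = [Ca²⁺][CO3²⁻]/Ksp = (1.34×10^-3)(0.000799×10^-3) / 4.467×10^-9 = 0.240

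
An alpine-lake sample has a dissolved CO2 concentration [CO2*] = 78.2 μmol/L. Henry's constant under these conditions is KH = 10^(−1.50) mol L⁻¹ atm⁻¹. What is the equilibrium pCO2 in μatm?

pCO2 = 2470 μatm

KH = 10^(−1.50) = 3.162×10^-2 mol L⁻¹ atm⁻¹
pCO2 = [CO2*]/KH = 78.2×10^-6 / 3.162×10^-2 = 2.47×10^-3 atm = 2470 μatm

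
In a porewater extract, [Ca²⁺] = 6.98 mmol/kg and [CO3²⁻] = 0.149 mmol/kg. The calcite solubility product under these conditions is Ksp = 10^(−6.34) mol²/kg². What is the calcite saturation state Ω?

Ω = 2.28

Ksp = 10^(−6.34) = 4.571×10^-7
Ω = [Ca²⁺][CO3²⁻]/Ksp = (6.98×10^-3)(0.149×10^-3) / 4.571×10^-7 = 2.28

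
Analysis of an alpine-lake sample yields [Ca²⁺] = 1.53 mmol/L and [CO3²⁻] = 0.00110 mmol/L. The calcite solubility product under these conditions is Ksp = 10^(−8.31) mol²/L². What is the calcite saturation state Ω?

Ω = 0.344

Ksp = 10^(−8.31) = 4.898×10^-9
Ω = [Ca²⁺][CO3²⁻]/Ksp = (1.53×10^-3)(0.00110×10^-3) / 4.898×10^-9 = 0.344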